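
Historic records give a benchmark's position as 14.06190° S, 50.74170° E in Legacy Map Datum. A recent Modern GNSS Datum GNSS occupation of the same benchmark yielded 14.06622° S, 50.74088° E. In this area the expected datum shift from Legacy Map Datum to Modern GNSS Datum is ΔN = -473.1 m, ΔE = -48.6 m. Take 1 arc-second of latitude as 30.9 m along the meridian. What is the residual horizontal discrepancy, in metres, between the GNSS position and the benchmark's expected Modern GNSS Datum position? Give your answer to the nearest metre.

Observed coordinate differences: Δφ = -0.00432°, Δλ = -0.00082°.
Converting to metres (1° lat = 111240 m, cos φ = 0.970034): observed ΔN = -480.6 m, observed ΔE = -88.5 m.
Subtracting the expected shift leaves a residual of -480.6 − (-473.1) = -7.5 m north and -88.5 − (-48.6) = -39.9 m east.
Residual distance = √((-7.5)² + (-39.9)²) = 40.6 m.

41 m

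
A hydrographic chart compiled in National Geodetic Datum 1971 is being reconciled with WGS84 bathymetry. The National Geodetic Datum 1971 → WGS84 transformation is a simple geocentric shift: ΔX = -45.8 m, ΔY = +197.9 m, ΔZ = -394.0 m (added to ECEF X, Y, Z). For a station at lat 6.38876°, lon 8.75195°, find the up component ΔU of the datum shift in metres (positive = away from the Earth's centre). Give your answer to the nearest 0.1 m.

At φ = 6.38876°, λ = 8.75195°: sin φ = 0.111274, cos φ = 0.993790, sin λ = 0.152157, cos λ = 0.988356.
ΔU = cos φ cos λ·ΔX + cos φ sin λ·ΔY + sin φ·ΔZ = (0.993790)(0.988356)(-45.8) + (0.993790)(0.152157)(197.9) + (0.111274)(-394.0) = -58.90 m.

ΔU = -58.9 m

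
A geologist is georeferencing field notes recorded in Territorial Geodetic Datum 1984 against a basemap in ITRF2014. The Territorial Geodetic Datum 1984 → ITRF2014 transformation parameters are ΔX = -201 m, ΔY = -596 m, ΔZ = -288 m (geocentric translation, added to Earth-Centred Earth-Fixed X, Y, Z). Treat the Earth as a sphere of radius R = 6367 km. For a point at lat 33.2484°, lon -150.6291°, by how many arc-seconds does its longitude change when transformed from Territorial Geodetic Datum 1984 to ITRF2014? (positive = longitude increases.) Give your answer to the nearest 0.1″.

Δλ = 16.3″

sin φ = 0.548270, cos φ = 0.836301, sin λ = -0.490461, cos λ = -0.871463.
East component: ΔE = −sin λ·ΔX + cos λ·ΔY = −(-0.490461)(-201) + (-0.871463)(-596) = 420.81 m.
1° of latitude spans πR/180 = 111125 m; at latitude φ, 1° of longitude spans that × cos φ = 92934.1 m, so Δλ = 420.81 / 92934.1 × 3600 = 16.301″.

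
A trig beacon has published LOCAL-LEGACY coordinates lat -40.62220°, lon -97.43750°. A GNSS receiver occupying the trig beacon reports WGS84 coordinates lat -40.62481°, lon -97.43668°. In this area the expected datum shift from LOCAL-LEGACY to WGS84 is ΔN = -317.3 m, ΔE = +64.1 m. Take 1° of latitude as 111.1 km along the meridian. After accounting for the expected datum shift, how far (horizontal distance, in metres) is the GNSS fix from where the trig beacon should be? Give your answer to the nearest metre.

Observed coordinate differences: Δφ = -0.00261°, Δλ = +0.00082°.
Converting to metres (1° lat = 111100 m, cos φ = 0.759019): observed ΔN = -290.0 m, observed ΔE = 69.1 m.
Subtracting the expected shift leaves a residual of -290.0 − (-317.3) = 27.3 m north and 69.1 − (64.1) = 5.0 m east.
Residual distance = √(27.3² + 5.0²) = 27.8 m.

28 m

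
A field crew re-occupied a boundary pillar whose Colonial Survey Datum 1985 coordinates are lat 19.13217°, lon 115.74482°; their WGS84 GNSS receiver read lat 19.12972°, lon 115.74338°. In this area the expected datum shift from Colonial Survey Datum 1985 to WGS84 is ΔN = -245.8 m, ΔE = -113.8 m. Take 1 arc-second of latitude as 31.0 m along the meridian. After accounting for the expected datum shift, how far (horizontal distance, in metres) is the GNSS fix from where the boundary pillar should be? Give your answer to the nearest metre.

Observed coordinate differences: Δφ = -0.00245°, Δλ = -0.00144°.
Converting to metres (1° lat = 111600 m, cos φ = 0.944765): observed ΔN = -273.4 m, observed ΔE = -151.8 m.
Subtracting the expected shift leaves a residual of -273.4 − (-245.8) = -27.6 m north and -151.8 − (-113.8) = -38.0 m east.
Residual distance = √((-27.6)² + (-38.0)²) = 47.0 m.

47 m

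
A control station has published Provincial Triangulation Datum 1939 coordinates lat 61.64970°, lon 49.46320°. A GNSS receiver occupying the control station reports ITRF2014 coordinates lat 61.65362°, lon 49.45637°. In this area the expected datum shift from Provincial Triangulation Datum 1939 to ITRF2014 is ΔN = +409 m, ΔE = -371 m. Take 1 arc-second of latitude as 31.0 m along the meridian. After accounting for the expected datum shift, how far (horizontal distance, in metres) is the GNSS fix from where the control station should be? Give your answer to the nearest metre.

30 m

Observed coordinate differences: Δφ = +0.00392°, Δλ = -0.00683°.
Converting to metres (1° lat = 111600 m, cos φ = 0.474861): observed ΔN = 437.5 m, observed ΔE = -362.0 m.
Subtracting the expected shift leaves a residual of 437.5 − (409) = 28.5 m north and -362.0 − (-371) = 9.0 m east.
Residual distance = √(28.5² + 9.0²) = 29.9 m.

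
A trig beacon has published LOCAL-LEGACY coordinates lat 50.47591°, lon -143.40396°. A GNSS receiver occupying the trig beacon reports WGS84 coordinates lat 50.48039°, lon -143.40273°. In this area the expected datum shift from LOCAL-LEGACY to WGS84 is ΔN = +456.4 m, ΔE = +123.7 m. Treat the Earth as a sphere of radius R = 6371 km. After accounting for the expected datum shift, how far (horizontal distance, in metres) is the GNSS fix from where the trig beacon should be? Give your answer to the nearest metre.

56 m

Observed coordinate differences: Δφ = +0.00448°, Δλ = +0.00123°.
Converting to metres (1° lat = 111195 m, cos φ = 0.636403): observed ΔN = 498.2 m, observed ΔE = 87.0 m.
Subtracting the expected shift leaves a residual of 498.2 − (456.4) = 41.8 m north and 87.0 − (123.7) = -36.7 m east.
Residual distance = √(41.8² + (-36.7)²) = 55.6 m.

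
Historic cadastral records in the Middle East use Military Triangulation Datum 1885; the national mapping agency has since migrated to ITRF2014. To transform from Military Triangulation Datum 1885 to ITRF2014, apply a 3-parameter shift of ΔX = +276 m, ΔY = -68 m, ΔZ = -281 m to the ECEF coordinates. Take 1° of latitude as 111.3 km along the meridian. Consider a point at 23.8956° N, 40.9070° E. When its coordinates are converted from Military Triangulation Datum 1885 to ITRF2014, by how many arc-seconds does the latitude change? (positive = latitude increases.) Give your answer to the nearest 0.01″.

Δφ = -10.46″

sin φ = 0.405071, cos φ = 0.914285, sin λ = 0.654833, cos λ = 0.755773.
North component: ΔN = −sin φ cos λ·ΔX − sin φ sin λ·ΔY + cos φ·ΔZ = −(0.405071)(0.755773)(276) − (0.405071)(0.654833)(-68) + (0.914285)(-281) = -323.37 m.
1° of latitude spans 111300 m, so Δφ = -323.37 / 111300 × 3600 = -10.459″.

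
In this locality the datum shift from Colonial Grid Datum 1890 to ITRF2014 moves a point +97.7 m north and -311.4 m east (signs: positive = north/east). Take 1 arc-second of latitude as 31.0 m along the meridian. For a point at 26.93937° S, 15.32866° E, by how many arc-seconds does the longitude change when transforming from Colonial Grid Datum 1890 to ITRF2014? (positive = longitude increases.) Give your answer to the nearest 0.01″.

Δλ = -11.27″

At latitude -26.93937°, cos φ = 0.891486.
1″ of longitude at this latitude = 31.00 × cos φ = 27.6361 m, so Δλ = -311.4 / 27.6361 = -11.268″.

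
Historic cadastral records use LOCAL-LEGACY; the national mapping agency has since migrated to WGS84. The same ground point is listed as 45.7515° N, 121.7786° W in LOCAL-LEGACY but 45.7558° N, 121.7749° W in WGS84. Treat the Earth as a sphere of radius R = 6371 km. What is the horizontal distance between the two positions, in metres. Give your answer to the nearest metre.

Δφ = 45.7558° − 45.7515° = +0.0043°; Δλ = -121.7749° − -121.7786° = +0.0037°.
1° along a meridian = πR/180 = 111195 m.
ΔN = Δφ × 111195 = 478.1 m; ΔE = Δλ × 111195 × cos(45.7515°) = +0.0037 × 111195 × 0.697772 = 287.1 m.
Distance = √(ΔE² + ΔN²) = √(287.1² + 478.1²) = 557.7 m.

558 m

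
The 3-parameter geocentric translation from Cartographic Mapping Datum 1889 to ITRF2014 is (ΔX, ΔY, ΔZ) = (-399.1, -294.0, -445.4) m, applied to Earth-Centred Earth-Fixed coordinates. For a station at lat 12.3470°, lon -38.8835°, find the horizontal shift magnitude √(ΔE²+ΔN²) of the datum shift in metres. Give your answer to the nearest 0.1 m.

629.6 m

At φ = 12.3470°, λ = -38.8835°: sin φ = 0.213832, cos φ = 0.976870, sin λ = -0.627739, cos λ = 0.778424.
ΔE = −sin λ·ΔX + cos λ·ΔY = −(-0.627739)·(-399.1) + (0.778424)·(-294.0) = -479.39 m.
ΔN = −sin φ cos λ·ΔX − sin φ sin λ·ΔY + cos φ·ΔZ = −(0.213832)(0.778424)(-399.1) − (0.213832)(-0.627739)(-294.0) + (0.976870)(-445.4) = -408.13 m.
Horizontal magnitude = √(ΔE² + ΔN²) = √((-479.39)² + (-408.13)²) = 629.59 m.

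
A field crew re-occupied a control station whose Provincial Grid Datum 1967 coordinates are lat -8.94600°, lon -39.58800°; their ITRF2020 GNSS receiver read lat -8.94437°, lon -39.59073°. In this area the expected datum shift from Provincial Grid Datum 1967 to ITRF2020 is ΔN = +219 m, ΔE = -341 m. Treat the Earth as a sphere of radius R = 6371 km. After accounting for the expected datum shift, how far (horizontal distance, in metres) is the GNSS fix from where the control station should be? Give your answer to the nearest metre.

Observed coordinate differences: Δφ = +0.00163°, Δλ = -0.00273°.
Converting to metres (1° lat = 111195 m, cos φ = 0.987835): observed ΔN = 181.2 m, observed ΔE = -299.9 m.
Subtracting the expected shift leaves a residual of 181.2 − (219) = -37.8 m north and -299.9 − (-341) = 41.1 m east.
Residual distance = √((-37.8)² + 41.1²) = 55.8 m.

56 m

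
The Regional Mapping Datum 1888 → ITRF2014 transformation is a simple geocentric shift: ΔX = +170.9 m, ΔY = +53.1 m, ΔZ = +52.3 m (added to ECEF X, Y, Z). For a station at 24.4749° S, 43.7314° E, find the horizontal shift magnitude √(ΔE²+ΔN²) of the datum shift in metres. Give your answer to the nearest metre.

139 m

At φ = -24.4749°, λ = 43.7314°: sin φ = -0.414295, cos φ = 0.910143, sin λ = 0.691279, cos λ = 0.722588.
ΔE = −sin λ·ΔX + cos λ·ΔY = −(0.691279)·(170.9) + (0.722588)·(53.1) = -79.77 m.
ΔN = −sin φ cos λ·ΔX − sin φ sin λ·ΔY + cos φ·ΔZ = −(-0.414295)(0.722588)(170.9) − (-0.414295)(0.691279)(53.1) + (0.910143)(52.3) = 113.97 m.
Horizontal magnitude = √(ΔE² + ΔN²) = √((-79.77)² + 113.97²) = 139.11 m.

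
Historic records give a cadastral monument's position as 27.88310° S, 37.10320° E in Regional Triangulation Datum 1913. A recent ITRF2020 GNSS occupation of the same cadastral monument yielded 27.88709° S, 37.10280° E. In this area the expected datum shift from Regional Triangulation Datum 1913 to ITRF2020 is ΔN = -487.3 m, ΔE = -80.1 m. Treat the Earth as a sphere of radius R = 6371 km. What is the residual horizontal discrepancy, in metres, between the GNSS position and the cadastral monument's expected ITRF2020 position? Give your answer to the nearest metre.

Observed coordinate differences: Δφ = -0.00399°, Δλ = -0.00040°.
Converting to metres (1° lat = 111195 m, cos φ = 0.883904): observed ΔN = -443.7 m, observed ΔE = -39.3 m.
Subtracting the expected shift leaves a residual of -443.7 − (-487.3) = 43.6 m north and -39.3 − (-80.1) = 40.8 m east.
Residual distance = √(43.6² + 40.8²) = 59.7 m.

60 m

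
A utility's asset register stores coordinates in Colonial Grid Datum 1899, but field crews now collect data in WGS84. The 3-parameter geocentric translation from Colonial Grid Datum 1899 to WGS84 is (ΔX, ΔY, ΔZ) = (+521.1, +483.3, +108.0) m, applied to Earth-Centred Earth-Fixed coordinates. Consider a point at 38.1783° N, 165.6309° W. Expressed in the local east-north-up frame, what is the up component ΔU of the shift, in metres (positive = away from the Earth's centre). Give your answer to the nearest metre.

At φ = 38.1783°, λ = -165.6309°: sin φ = 0.618111, cos φ = 0.786091, sin λ = -0.248167, cos λ = -0.968717.
ΔU = cos φ cos λ·ΔX + cos φ sin λ·ΔY + sin φ·ΔZ = (0.786091)(-0.968717)(521.1) + (0.786091)(-0.248167)(483.3) + (0.618111)(108.0) = -424.34 m.

ΔU = -424 m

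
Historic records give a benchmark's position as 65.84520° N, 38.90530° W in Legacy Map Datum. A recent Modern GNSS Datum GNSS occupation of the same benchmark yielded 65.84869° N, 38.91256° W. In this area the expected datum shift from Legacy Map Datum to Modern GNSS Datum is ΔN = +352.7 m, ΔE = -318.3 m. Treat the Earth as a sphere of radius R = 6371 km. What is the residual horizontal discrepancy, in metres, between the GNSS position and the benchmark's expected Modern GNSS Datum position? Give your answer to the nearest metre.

Observed coordinate differences: Δφ = +0.00349°, Δλ = -0.00726°.
Converting to metres (1° lat = 111195 m, cos φ = 0.409203): observed ΔN = 388.1 m, observed ΔE = -330.3 m.
Subtracting the expected shift leaves a residual of 388.1 − (352.7) = 35.4 m north and -330.3 − (-318.3) = -12.0 m east.
Residual distance = √(35.4² + (-12.0)²) = 37.4 m.

37 m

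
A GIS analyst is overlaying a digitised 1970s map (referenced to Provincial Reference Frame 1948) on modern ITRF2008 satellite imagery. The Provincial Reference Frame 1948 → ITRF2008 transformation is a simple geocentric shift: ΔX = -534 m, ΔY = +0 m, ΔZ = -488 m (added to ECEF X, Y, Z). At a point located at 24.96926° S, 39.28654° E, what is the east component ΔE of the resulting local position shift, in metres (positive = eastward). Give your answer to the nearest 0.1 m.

At φ = -24.96926°, λ = 39.28654°: sin φ = -0.422132, cos φ = 0.906534, sin λ = 0.633199, cos λ = 0.773989.
ΔE = −sin λ·ΔX + cos λ·ΔY = −(0.633199)·(-534) + (0.773989)·(0) = 338.13 m.

ΔE = 338.1 m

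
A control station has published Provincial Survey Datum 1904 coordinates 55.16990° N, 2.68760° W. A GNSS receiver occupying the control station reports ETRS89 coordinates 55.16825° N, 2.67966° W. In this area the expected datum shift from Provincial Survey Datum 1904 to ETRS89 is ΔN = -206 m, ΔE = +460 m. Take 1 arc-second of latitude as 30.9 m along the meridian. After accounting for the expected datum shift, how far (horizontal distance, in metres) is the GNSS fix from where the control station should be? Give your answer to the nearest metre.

50 m

Observed coordinate differences: Δφ = -0.00165°, Δλ = +0.00794°.
Converting to metres (1° lat = 111240 m, cos φ = 0.571145): observed ΔN = -183.5 m, observed ΔE = 504.5 m.
Subtracting the expected shift leaves a residual of -183.5 − (-206) = 22.5 m north and 504.5 − (460) = 44.5 m east.
Residual distance = √(22.5² + 44.5²) = 49.8 m.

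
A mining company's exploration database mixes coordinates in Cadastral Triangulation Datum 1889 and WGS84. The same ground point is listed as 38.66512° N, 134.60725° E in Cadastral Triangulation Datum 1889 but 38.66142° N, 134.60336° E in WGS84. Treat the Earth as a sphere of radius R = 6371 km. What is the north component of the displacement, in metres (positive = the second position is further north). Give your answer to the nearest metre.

ΔN = -411 m

Δφ = 38.66142° − 38.66512° = -0.00370°; Δλ = 134.60336° − 134.60725° = -0.00389°.
1° along a meridian = πR/180 = 111195 m.
ΔN = Δφ × 111195 = -411.4 m; ΔE = Δλ × 111195 × cos(38.66512°) = -0.00389 × 111195 × 0.780811 = -337.7 m.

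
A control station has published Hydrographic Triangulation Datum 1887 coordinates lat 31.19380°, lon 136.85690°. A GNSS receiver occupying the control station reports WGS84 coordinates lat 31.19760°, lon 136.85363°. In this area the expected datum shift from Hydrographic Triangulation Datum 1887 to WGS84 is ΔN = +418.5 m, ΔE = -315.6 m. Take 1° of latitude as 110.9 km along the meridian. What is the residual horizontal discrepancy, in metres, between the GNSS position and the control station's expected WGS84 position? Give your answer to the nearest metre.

6 m

Observed coordinate differences: Δφ = +0.00380°, Δλ = -0.00327°.
Converting to metres (1° lat = 110900 m, cos φ = 0.855420): observed ΔN = 421.4 m, observed ΔE = -310.2 m.
Subtracting the expected shift leaves a residual of 421.4 − (418.5) = 2.9 m north and -310.2 − (-315.6) = 5.4 m east.
Residual distance = √(2.9² + 5.4²) = 6.1 m.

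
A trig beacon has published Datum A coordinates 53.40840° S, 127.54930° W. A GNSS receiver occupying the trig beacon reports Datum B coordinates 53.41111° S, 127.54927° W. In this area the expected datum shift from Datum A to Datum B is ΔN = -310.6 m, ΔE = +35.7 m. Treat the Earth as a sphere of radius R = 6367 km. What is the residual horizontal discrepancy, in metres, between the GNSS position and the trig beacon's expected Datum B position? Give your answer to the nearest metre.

Observed coordinate differences: Δφ = -0.00271°, Δλ = +0.00003°.
Converting to metres (1° lat = 111125 m, cos φ = 0.596107): observed ΔN = -301.1 m, observed ΔE = 2.0 m.
Subtracting the expected shift leaves a residual of -301.1 − (-310.6) = 9.5 m north and 2.0 − (35.7) = -33.7 m east.
Residual distance = √(9.5² + (-33.7)²) = 35.0 m.

35 m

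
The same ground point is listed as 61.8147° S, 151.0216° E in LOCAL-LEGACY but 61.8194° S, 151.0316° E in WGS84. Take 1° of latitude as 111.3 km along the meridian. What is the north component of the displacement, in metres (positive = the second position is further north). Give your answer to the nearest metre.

ΔN = -523 m

Δφ = -61.8194° − -61.8147° = -0.0047°; Δλ = 151.0316° − 151.0216° = +0.0100°.
ΔN = Δφ × 111300 = -523.1 m; ΔE = Δλ × 111300 × cos(-61.8147°) = +0.0100 × 111300 × 0.472325 = 525.7 m.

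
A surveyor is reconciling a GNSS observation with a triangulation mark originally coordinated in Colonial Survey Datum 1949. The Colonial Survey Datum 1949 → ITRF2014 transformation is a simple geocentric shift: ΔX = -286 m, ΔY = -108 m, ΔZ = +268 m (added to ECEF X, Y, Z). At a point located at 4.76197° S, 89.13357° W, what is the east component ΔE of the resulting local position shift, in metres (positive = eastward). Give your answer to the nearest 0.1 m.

ΔE = -287.6 m

At φ = -4.76197°, λ = -89.13357°: sin φ = -0.083016, cos φ = 0.996548, sin λ = -0.999886, cos λ = 0.015121.
ΔE = −sin λ·ΔX + cos λ·ΔY = −(-0.999886)·(-286) + (0.015121)·(-108) = -287.60 m.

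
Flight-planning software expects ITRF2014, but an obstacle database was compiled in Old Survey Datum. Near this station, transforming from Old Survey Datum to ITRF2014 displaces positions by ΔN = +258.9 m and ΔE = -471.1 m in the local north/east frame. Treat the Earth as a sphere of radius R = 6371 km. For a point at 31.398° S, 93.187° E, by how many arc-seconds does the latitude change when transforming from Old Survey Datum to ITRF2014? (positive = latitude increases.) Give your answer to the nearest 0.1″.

Δφ = 8.4″

On a sphere of radius R, 1 rad of latitude = R, so Δφ = ΔN / R = 258.9 / 6371000 = 4.0637e-05 rad = 8.382″.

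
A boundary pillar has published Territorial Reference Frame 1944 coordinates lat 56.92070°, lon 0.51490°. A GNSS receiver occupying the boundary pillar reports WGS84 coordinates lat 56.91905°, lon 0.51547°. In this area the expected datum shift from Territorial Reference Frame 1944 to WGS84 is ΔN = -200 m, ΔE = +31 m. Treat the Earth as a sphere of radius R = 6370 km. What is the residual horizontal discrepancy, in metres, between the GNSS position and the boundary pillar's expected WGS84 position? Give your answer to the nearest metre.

17 m

Observed coordinate differences: Δφ = -0.00165°, Δλ = +0.00057°.
Converting to metres (1° lat = 111177 m, cos φ = 0.545799): observed ΔN = -183.4 m, observed ΔE = 34.6 m.
Subtracting the expected shift leaves a residual of -183.4 − (-200) = 16.6 m north and 34.6 − (31) = 3.6 m east.
Residual distance = √(16.6² + 3.6²) = 16.9 m.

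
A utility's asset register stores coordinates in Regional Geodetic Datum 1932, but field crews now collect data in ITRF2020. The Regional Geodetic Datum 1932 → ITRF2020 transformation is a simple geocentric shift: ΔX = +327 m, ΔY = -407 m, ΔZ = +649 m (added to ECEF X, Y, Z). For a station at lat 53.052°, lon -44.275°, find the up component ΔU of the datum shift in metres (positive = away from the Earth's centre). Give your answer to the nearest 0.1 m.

ΔU = 830.2 m

At φ = 53.052°, λ = -44.275°: sin φ = 0.799181, cos φ = 0.601090, sin λ = -0.698103, cos λ = 0.715997.
ΔU = cos φ cos λ·ΔX + cos φ sin λ·ΔY + sin φ·ΔZ = (0.601090)(0.715997)(327) + (0.601090)(-0.698103)(-407) + (0.799181)(649) = 830.19 m.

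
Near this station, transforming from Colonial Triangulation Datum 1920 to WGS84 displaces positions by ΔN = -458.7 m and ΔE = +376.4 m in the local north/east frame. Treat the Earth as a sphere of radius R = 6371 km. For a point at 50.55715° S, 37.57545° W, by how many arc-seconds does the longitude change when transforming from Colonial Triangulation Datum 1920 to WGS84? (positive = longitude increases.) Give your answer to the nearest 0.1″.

Δλ = 19.2″

At latitude -50.55715°, cos φ = 0.635308.
One radian of longitude at latitude φ spans R cos φ, so Δλ = ΔE / (R cos φ) = 376.4 / (6371000 × 0.635308) = 9.2995e-05 rad = 19.182″.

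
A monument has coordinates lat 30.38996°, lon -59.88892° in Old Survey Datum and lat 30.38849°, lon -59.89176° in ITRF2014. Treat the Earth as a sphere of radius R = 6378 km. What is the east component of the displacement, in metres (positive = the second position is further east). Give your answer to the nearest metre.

Δφ = 30.38849° − 30.38996° = -0.00147°; Δλ = -59.89176° − -59.88892° = -0.00284°.
1° along a meridian = πR/180 = 111317 m.
ΔN = Δφ × 111317 = -163.6 m; ΔE = Δλ × 111317 × cos(30.38996°) = -0.00284 × 111317 × 0.862602 = -272.7 m.

ΔE = -273 m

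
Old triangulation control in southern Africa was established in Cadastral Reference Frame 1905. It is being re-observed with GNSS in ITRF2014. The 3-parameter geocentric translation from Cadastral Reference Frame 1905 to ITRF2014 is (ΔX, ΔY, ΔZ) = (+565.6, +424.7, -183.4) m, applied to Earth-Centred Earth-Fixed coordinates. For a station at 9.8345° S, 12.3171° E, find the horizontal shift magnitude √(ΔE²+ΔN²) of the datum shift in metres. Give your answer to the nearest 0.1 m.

At φ = -9.8345°, λ = 12.3171°: sin φ = -0.170803, cos φ = 0.985305, sin λ = 0.213322, cos λ = 0.976982.
ΔE = −sin λ·ΔX + cos λ·ΔY = −(0.213322)·(565.6) + (0.976982)·(424.7) = 294.27 m.
ΔN = −sin φ cos λ·ΔX − sin φ sin λ·ΔY + cos φ·ΔZ = −(-0.170803)(0.976982)(565.6) − (-0.170803)(0.213322)(424.7) + (0.985305)(-183.4) = -70.85 m.
Horizontal magnitude = √(ΔE² + ΔN²) = √(294.27² + (-70.85)²) = 302.68 m.

302.7 m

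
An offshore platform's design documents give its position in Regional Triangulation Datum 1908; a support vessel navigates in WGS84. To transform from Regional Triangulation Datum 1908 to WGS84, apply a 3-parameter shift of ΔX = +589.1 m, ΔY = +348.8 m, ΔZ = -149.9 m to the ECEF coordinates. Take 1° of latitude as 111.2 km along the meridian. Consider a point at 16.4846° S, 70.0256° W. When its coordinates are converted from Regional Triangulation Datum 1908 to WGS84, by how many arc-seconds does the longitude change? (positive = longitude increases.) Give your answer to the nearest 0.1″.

Δλ = 22.7″

sin φ = -0.283758, cos φ = 0.958896, sin λ = -0.939845, cos λ = 0.341600.
East component: ΔE = −sin λ·ΔX + cos λ·ΔY = −(-0.939845)(589.1) + (0.341600)(348.8) = 672.81 m.
1° of latitude spans 111200 m; at latitude φ, 1° of longitude spans that × cos φ = 106629.2 m, so Δλ = 672.81 / 106629.2 × 3600 = 22.715″.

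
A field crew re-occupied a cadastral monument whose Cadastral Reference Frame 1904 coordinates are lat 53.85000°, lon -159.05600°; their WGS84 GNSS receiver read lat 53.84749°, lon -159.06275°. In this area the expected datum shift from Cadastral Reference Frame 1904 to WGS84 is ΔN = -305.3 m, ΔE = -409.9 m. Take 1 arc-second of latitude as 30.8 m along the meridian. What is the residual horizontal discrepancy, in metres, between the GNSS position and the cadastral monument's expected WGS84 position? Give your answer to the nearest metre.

Observed coordinate differences: Δφ = -0.00251°, Δλ = -0.00675°.
Converting to metres (1° lat = 110880 m, cos φ = 0.589901): observed ΔN = -278.3 m, observed ΔE = -441.5 m.
Subtracting the expected shift leaves a residual of -278.3 − (-305.3) = 27.0 m north and -441.5 − (-409.9) = -31.6 m east.
Residual distance = √(27.0² + (-31.6)²) = 41.6 m.

42 m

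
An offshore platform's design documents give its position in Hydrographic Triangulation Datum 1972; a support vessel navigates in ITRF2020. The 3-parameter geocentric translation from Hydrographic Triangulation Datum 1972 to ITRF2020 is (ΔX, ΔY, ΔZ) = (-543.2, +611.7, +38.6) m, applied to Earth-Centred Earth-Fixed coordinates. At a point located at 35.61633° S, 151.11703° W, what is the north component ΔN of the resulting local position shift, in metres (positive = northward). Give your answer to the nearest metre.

At φ = -35.61633°, λ = -151.11703°: sin φ = -0.582355, cos φ = 0.812935, sin λ = -0.483022, cos λ = -0.875608.
ΔN = −sin φ cos λ·ΔX − sin φ sin λ·ΔY + cos φ·ΔZ = −(-0.582355)(-0.875608)(-543.2) − (-0.582355)(-0.483022)(611.7) + (0.812935)(38.6) = 136.30 m.

ΔN = 136 m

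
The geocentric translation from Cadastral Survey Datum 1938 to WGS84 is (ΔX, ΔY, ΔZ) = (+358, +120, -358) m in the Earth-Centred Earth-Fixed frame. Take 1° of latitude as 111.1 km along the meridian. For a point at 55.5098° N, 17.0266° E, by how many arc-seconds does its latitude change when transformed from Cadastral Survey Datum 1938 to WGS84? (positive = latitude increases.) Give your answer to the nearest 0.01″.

sin φ = 0.824223, cos φ = 0.566265, sin λ = 0.292816, cos λ = 0.956169.
North component: ΔN = −sin φ cos λ·ΔX − sin φ sin λ·ΔY + cos φ·ΔZ = −(0.824223)(0.956169)(358) − (0.824223)(0.292816)(120) + (0.566265)(-358) = -513.82 m.
1° of latitude spans 111100 m, so Δφ = -513.82 / 111100 × 3600 = -16.650″.

Δφ = -16.65″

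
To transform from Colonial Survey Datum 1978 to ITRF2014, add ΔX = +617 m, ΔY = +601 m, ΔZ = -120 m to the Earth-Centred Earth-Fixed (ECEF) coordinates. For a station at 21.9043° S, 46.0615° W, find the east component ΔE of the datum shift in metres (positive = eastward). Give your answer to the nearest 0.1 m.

ΔE = 861.3 m

The local east axis at (φ, λ) is (−sin λ, cos λ, 0), so ΔE = −sin(-46.0615°)·617 + cos(-46.0615°)·601 = 861.32 m.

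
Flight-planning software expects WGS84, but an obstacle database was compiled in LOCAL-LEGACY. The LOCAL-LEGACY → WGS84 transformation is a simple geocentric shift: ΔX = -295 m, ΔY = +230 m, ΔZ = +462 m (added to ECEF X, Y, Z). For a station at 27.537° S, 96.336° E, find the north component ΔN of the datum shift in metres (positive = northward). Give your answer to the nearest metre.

ΔN = 530 m

At φ = -27.537°, λ = 96.336°: sin φ = -0.462321, cos φ = 0.886712, sin λ = 0.993892, cos λ = -0.110359.
ΔN = −sin φ cos λ·ΔX − sin φ sin λ·ΔY + cos φ·ΔZ = −(-0.462321)(-0.110359)(-295) − (-0.462321)(0.993892)(230) + (0.886712)(462) = 530.40 m.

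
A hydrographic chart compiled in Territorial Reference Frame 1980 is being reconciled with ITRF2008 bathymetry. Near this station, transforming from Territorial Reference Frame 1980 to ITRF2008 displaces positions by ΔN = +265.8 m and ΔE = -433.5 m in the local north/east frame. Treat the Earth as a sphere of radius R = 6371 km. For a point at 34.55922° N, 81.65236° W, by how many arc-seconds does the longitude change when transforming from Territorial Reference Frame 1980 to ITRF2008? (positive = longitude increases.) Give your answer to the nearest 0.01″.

Δλ = -17.04″

At latitude 34.55922°, cos φ = 0.823540.
One radian of longitude at latitude φ spans R cos φ, so Δλ = ΔE / (R cos φ) = -433.5 / (6371000 × 0.823540) = -8.2622e-05 rad = -17.042″.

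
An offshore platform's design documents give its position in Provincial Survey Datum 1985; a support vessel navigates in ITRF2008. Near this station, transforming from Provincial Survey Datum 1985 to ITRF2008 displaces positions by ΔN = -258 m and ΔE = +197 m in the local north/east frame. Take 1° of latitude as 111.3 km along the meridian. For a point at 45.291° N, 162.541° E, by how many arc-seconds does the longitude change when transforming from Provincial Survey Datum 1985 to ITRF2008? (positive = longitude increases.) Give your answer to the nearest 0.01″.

Δλ = 9.06″

At latitude 45.291°, cos φ = 0.703506.
1° of longitude at this latitude = 111.3 × cos φ = 78.30 km, so Δλ = 197.0 / 78300.3 = 0.0025160° = 9.057″.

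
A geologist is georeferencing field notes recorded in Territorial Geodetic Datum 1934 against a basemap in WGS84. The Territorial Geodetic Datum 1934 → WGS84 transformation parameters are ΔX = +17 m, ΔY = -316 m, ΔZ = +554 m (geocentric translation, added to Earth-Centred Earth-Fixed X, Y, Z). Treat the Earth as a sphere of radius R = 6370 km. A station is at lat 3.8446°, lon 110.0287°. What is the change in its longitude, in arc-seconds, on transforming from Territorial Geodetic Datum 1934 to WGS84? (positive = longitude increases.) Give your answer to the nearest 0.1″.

Δλ = 3.0″

sin φ = 0.067051, cos φ = 0.997750, sin λ = 0.939521, cos λ = -0.342491.
East component: ΔE = −sin λ·ΔX + cos λ·ΔY = −(0.939521)(17) + (-0.342491)(-316) = 92.26 m.
1° of latitude spans πR/180 = 111177 m; at latitude φ, 1° of longitude spans that × cos φ = 110927.3 m, so Δλ = 92.26 / 110927.3 × 3600 = 2.994″.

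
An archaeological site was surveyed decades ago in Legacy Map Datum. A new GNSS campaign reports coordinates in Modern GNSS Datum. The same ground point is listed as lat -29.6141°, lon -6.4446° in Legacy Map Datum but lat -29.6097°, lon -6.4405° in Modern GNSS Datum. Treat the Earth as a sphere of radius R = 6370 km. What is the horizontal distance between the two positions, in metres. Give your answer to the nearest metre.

630 m

Δφ = -29.6097° − -29.6141° = +0.0044°; Δλ = -6.4405° − -6.4446° = +0.0041°.
1° along a meridian = πR/180 = 111177 m.
ΔN = Δφ × 111177 = 489.2 m; ΔE = Δλ × 111177 × cos(-29.6141°) = +0.0041 × 111177 × 0.869373 = 396.3 m.
Distance = √(ΔE² + ΔN²) = √(396.3² + 489.2²) = 629.6 m.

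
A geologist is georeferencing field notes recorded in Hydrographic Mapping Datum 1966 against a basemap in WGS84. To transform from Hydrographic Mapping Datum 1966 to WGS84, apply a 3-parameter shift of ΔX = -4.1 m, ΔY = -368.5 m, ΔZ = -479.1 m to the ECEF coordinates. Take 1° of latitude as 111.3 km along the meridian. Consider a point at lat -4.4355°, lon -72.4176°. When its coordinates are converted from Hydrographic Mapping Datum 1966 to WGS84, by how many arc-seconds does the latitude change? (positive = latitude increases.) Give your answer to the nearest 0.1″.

sin φ = -0.077337, cos φ = 0.997005, sin λ = -0.953284, cos λ = 0.302077.
North component: ΔN = −sin φ cos λ·ΔX − sin φ sin λ·ΔY + cos φ·ΔZ = −(-0.077337)(0.302077)(-4.1) − (-0.077337)(-0.953284)(-368.5) + (0.997005)(-479.1) = -450.59 m.
1° of latitude spans 111300 m, so Δφ = -450.59 / 111300 × 3600 = -14.574″.

Δφ = -14.6″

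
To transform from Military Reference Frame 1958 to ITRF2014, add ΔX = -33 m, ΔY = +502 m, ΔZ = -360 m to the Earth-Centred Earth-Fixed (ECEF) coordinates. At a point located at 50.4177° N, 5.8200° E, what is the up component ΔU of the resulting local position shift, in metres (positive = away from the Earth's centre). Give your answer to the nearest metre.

The local up (radial) axis is (cos φ cos λ, cos φ sin λ, sin φ), giving ΔU = -20.919 + 32.436 − 277.456 = -265.94 m.

ΔU = -266 m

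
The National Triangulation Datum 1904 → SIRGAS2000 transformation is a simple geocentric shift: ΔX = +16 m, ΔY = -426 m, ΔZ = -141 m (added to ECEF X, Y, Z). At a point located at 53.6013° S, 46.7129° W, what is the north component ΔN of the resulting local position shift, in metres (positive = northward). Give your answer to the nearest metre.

ΔN = 175 m

At φ = -53.6013°, λ = -46.7129°: sin φ = -0.804907, cos φ = 0.593401, sin λ = -0.727927, cos λ = 0.685654.
ΔN = −sin φ cos λ·ΔX − sin φ sin λ·ΔY + cos φ·ΔZ = −(-0.804907)(0.685654)(16) − (-0.804907)(-0.727927)(-426) + (0.593401)(-141) = 174.76 m.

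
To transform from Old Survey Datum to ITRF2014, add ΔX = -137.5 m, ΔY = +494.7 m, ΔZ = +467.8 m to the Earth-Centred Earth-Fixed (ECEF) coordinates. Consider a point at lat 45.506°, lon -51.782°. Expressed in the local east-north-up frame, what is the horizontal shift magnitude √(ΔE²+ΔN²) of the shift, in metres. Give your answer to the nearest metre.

The local east axis at (φ, λ) is (−sin λ, cos λ, 0), so ΔE = −sin(-51.782°)·(-137.5) + cos(-51.782°)·494.7 = 198.02 m.
The local north axis is (−sin φ cos λ, −sin φ sin λ, cos φ), giving ΔN = 60.679 + 277.246 + 327.850 = 665.78 m.
Horizontal magnitude = √(ΔE² + ΔN²) = √(198.02² + 665.78²) = 694.60 m.

695 m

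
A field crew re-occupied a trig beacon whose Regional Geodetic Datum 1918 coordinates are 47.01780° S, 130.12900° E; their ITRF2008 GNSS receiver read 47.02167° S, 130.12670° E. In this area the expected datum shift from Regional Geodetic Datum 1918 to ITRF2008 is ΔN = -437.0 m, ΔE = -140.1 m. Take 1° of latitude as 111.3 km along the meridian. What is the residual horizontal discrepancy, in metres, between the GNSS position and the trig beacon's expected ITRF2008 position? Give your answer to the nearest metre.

Observed coordinate differences: Δφ = -0.00387°, Δλ = -0.00230°.
Converting to metres (1° lat = 111300 m, cos φ = 0.681771): observed ΔN = -430.7 m, observed ΔE = -174.5 m.
Subtracting the expected shift leaves a residual of -430.7 − (-437.0) = 6.3 m north and -174.5 − (-140.1) = -34.4 m east.
Residual distance = √(6.3² + (-34.4)²) = 35.0 m.

35 m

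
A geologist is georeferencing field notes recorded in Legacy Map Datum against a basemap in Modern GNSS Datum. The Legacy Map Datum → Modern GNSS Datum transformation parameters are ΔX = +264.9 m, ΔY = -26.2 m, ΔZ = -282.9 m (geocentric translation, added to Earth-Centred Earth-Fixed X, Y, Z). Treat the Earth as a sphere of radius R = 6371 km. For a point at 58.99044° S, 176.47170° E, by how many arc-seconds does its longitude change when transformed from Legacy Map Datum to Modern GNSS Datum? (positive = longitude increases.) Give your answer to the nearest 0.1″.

Δλ = 0.6″

sin φ = -0.857081, cos φ = 0.515181, sin λ = 0.061542, cos λ = -0.998105.
East component: ΔE = −sin λ·ΔX + cos λ·ΔY = −(0.061542)(264.9) + (-0.998105)(-26.2) = 9.85 m.
1° of latitude spans πR/180 = 111195 m; at latitude φ, 1° of longitude spans that × cos φ = 57285.5 m, so Δλ = 9.85 / 57285.5 × 3600 = 0.619″.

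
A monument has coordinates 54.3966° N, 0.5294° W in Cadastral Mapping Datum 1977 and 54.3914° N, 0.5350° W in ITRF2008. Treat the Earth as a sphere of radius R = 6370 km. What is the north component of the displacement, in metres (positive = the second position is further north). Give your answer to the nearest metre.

Δφ = 54.3914° − 54.3966° = -0.0052°; Δλ = -0.5350° − -0.5294° = -0.0056°.
1° along a meridian = πR/180 = 111177 m.
ΔN = Δφ × 111177 = -578.1 m; ΔE = Δλ × 111177 × cos(54.3966°) = -0.0056 × 111177 × 0.582171 = -362.5 m.

ΔN = -578 m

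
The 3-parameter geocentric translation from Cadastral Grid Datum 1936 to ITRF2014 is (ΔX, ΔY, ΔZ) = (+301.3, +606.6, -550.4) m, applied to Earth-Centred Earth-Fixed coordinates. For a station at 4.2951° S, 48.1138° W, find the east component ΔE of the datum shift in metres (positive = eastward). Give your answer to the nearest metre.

ΔE = 629 m

The local east axis at (φ, λ) is (−sin λ, cos λ, 0), so ΔE = −sin(-48.1138°)·301.3 + cos(-48.1138°)·606.6 = 629.31 m.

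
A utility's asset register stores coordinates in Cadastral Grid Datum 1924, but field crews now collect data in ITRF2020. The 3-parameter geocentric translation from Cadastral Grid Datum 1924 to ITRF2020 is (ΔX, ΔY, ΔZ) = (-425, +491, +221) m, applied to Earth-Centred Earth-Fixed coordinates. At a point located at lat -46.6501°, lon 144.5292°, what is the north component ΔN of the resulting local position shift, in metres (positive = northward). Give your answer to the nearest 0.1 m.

The local north axis is (−sin φ cos λ, −sin φ sin λ, cos φ), giving ΔN = 251.693 + 207.188 + 151.706 = 610.59 m.

ΔN = 610.6 m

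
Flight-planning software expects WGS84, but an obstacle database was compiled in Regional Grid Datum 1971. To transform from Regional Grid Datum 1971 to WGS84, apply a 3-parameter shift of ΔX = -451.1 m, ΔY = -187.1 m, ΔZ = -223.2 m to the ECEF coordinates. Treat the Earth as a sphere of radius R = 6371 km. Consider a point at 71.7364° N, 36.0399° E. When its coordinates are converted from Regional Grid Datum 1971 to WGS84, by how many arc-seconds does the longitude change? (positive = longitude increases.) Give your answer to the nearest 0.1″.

sin φ = 0.949625, cos φ = 0.313389, sin λ = 0.588348, cos λ = 0.808607.
East component: ΔE = −sin λ·ΔX + cos λ·ΔY = −(0.588348)(-451.1) + (0.808607)(-187.1) = 114.11 m.
1° of latitude spans πR/180 = 111195 m; at latitude φ, 1° of longitude spans that × cos φ = 34847.3 m, so Δλ = 114.11 / 34847.3 × 3600 = 11.789″.

Δλ = 11.8″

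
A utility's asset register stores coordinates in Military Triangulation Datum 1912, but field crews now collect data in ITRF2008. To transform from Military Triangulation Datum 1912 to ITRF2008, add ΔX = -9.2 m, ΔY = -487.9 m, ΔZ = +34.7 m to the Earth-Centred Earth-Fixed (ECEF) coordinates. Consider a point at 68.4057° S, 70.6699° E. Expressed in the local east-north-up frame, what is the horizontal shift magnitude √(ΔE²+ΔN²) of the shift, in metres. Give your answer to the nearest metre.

The local east axis at (φ, λ) is (−sin λ, cos λ, 0), so ΔE = −sin(70.6699°)·(-9.2) + cos(70.6699°)·(-487.9) = -152.82 m.
The local north axis is (−sin φ cos λ, −sin φ sin λ, cos φ), giving ΔN = -2.832 − 428.082 + 12.771 = -418.14 m.
Horizontal magnitude = √(ΔE² + ΔN²) = √((-152.82)² + (-418.14)²) = 445.19 m.

445 m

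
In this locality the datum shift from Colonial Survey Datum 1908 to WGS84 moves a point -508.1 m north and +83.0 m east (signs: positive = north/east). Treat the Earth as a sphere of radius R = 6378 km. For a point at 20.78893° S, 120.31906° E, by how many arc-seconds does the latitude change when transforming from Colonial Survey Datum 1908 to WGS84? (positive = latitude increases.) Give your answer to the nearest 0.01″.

On a sphere of radius R, 1 rad of latitude = R, so Δφ = ΔN / R = -508.1 / 6378000 = -7.9664e-05 rad = -16.432″.

Δφ = -16.43″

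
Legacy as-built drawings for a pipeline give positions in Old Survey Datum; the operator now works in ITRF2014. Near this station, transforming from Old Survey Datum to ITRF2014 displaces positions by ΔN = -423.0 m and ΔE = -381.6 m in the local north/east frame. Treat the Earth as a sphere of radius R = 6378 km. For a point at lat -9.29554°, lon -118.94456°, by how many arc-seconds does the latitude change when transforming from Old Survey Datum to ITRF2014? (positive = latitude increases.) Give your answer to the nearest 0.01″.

On a sphere of radius R, 1 rad of latitude = R, so Δφ = ΔN / R = -423.0 / 6378000 = -6.6322e-05 rad = -13.680″.

Δφ = -13.68″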